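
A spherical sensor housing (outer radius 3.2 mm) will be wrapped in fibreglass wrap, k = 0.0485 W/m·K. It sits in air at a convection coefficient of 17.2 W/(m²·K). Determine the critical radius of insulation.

r_cr ≈ 5.64 mm

For a sphere r_cr = 2k/h = 2×0.0485/17.2
r_cr = 5.64 mm; since the bare radius (3.2 mm) is below r_cr, adding a thin layer of insulation will *increase* heat loss.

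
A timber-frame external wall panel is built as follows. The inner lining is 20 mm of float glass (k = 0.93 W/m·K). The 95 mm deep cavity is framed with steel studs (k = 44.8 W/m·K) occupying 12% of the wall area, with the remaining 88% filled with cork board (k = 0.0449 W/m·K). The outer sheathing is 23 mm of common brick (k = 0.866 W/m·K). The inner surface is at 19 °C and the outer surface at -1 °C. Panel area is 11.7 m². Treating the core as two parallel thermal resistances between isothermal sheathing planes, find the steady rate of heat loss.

Q ≈ 3570 W

Sheathing layers in series; stud and cavity paths in parallel between them.
R_inner = 0.02/(0.93×11.7) = 0.001838 K/W
R_stud  = 0.095/(44.8×0.12×11.7) = 0.00151 K/W
R_cav   = 0.095/(0.0449×0.88×11.7) = 0.2055 K/W
1/R_core = 1/R_stud + 1/R_cav → R_core = 0.001499 K/W
R_outer = 0.023/(0.866×11.7) = 0.00227 K/W
R_total = 0.005607 K/W
Q = ΔT/R_total = 20/0.005607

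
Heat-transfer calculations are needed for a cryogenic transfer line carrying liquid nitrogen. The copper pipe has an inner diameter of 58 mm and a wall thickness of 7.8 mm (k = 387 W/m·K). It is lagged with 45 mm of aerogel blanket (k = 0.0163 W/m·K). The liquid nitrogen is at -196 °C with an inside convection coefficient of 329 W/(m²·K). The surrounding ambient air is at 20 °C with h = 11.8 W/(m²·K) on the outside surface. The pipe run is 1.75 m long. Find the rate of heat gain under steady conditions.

Cylindrical conduction, so R = ln(r₂/r₁)/(2πkL) per layer, in series:
R_inner film = 1/(h_i·2πr₁L) = 1/(329×2π×0.029×1.75) = 0.009532 K/W
R_copper pipe wall = ln(36.8/29)/(2π×387×1.75) = 5.598×10^-5 K/W
R_aerogel blanket = ln(81.8/36.8)/(2π×0.0163×1.75) = 4.457 K/W
R_outer film = 1/(h_o·2πr_oL) = 1/(11.8×2π×0.0818×1.75) = 0.09422 K/W
R_total = 4.561 K/W
Q = ΔT/R_total = 216/4.561

Q ≈ 47.4 W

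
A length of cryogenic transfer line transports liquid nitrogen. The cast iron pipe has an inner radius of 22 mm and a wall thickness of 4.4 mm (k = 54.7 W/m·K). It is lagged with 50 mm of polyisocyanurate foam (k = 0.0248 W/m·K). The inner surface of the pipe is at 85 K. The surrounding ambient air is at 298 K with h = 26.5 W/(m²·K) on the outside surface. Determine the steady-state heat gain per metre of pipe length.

q′ ≈ 30.9 W/m

Treating each annulus and film as a series resistance:
R_cast iron pipe wall = ln(26.4/22)/(2π×54.7×1) = 5.305×10^-4 K/W
R_polyisocyanurate foam = ln(76.4/26.4)/(2π×0.0248×1) = 6.819 K/W
R_outer film = 1/(h_o·2πr_oL) = 1/(26.5×2π×0.0764×1) = 0.07861 K/W
R_total = 6.899 K/W
Q = ΔT/R_total = 213/6.899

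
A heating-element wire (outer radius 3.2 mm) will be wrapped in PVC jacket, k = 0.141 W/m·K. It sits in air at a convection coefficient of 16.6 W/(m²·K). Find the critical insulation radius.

r_cr ≈ 8.49 mm

For a cylinder r_cr = k/h = 0.141/16.6
r_cr = 8.49 mm; since the bare radius (3.2 mm) is below r_cr, adding a thin layer of insulation will *increase* heat loss.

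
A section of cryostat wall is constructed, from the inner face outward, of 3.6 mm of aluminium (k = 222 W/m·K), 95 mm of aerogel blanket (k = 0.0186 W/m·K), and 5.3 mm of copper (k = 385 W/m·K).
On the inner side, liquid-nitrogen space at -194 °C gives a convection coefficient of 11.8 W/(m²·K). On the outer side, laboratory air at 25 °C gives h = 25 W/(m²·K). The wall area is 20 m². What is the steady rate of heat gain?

Q ≈ 837 W

Treating each layer as a thermal resistance in series:
R_inner film = 1/(h_i·A) = 1/(11.8×20) = 0.004237 K/W
R_aluminium = L/(kA) = 0.0036/(222×20) = 8.108×10^-7 K/W
R_aerogel blanket = L/(kA) = 0.095/(0.0186×20) = 0.2554 K/W
R_copper = L/(kA) = 0.0053/(385×20) = 6.883×10^-7 K/W
R_outer film = 1/(h_o·A) = 1/(25×20) = 0.002 K/W
R_total = 0.2616 K/W
Q = ΔT / R_total = 219 / 0.2616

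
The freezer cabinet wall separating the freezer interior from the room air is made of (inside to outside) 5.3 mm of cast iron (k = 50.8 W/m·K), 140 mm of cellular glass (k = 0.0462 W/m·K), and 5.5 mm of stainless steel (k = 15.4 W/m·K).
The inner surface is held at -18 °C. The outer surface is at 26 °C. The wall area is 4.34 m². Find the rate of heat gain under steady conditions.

Using the resistance-network approach (series):
R_cast iron = L/(kA) = 0.0053/(50.8×4.34) = 2.404×10^-5 K/W
R_cellular glass = L/(kA) = 0.14/(0.0462×4.34) = 0.6982 K/W
R_stainless steel = L/(kA) = 0.0055/(15.4×4.34) = 8.229×10^-5 K/W
R_total = 0.6983 K/W
Q = ΔT / R_total = 44 / 0.6983

Q ≈ 63 W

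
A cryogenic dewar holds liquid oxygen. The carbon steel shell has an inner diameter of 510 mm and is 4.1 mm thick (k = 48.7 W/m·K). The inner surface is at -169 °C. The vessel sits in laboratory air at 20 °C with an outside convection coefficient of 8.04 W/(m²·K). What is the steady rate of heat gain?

Q ≈ 1280 W

Each spherical layer contributes R = (1/r_i − 1/r_o)/(4πk):
R_carbon steel shell = (1/0.255 − 1/0.2591)/(4π×48.7) = 1.014×10^-4 K/W
R_outer film = 1/(h·4πr_o²) = 1/(8.04×4π×0.2591²) = 0.1474 K/W
R_total = 0.1475 K/W
Q = ΔT/R_total = 189/0.1475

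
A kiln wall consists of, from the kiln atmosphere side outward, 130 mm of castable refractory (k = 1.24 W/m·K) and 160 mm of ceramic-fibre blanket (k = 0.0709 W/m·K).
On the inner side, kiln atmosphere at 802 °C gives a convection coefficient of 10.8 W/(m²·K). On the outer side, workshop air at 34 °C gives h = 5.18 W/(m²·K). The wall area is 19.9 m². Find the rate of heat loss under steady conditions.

Q ≈ 5770 W

Model the wall as resistances in series:
R_inner film = 1/(h_i·A) = 1/(10.8×19.9) = 0.004653 K/W
R_castable refractory = L/(kA) = 0.13/(1.24×19.9) = 0.005268 K/W
R_ceramic-fibre blanket = L/(kA) = 0.16/(0.0709×19.9) = 0.1134 K/W
R_outer film = 1/(h_o·A) = 1/(5.18×19.9) = 0.009701 K/W
R_total = 0.133 K/W
Q = ΔT / R_total = 768 / 0.133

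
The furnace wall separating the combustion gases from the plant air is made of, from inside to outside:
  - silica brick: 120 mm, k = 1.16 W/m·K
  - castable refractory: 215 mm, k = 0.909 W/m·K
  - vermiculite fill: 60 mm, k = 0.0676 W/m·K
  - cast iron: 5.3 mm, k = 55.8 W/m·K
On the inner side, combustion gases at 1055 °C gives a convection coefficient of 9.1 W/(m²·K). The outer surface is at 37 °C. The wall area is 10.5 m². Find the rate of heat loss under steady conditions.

Q ≈ 7990 W

Model the wall as resistances in series:
R_inner film = 1/(h_i·A) = 1/(9.1×10.5) = 0.01047 K/W
R_silica brick = L/(kA) = 0.12/(1.16×10.5) = 0.009852 K/W
R_castable refractory = L/(kA) = 0.215/(0.909×10.5) = 0.02253 K/W
R_vermiculite fill = L/(kA) = 0.06/(0.0676×10.5) = 0.08453 K/W
R_cast iron = L/(kA) = 0.0053/(55.8×10.5) = 9.046×10^-6 K/W
R_total = 0.1274 K/W
Q = ΔT / R_total = 1018 / 0.1274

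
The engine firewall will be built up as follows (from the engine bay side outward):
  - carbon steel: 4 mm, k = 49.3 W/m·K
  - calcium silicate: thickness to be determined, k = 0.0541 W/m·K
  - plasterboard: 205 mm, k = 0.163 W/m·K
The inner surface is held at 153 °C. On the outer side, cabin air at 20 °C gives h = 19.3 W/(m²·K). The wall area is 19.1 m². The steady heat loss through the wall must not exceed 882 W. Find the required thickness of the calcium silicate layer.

L ≈ 85 mm

Series thermal resistances:
R_carbon steel = L/(kA) = 0.004/(49.3×19.1) = 4.248×10^-6 K/W
R_plasterboard = L/(kA) = 0.205/(0.163×19.1) = 0.06585 K/W
R_outer film = 1/(h_o·A) = 1/(19.3×19.1) = 0.002713 K/W
Sum of the known resistances R_other = 0.06856 K/W
Required total resistance R_tot = ΔT/Q_allow = 133/882 = 0.1508 K/W
R_calcium silicate = R_tot − R_other = 0.08223 K/W
L = R·k·A = 0.08223×0.0541×19.1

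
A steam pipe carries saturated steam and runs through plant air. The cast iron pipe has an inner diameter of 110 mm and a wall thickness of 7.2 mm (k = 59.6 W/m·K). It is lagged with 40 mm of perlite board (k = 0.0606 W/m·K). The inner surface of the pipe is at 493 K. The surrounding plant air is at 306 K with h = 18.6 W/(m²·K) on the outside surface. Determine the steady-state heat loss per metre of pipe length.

q′ ≈ 135 W/m

Cylindrical conduction, so R = ln(r₂/r₁)/(2πkL) per layer, in series:
R_cast iron pipe wall = ln(62.2/55)/(2π×59.6×1) = 3.285×10^-4 K/W
R_perlite board = ln(102.2/62.2)/(2π×0.0606×1) = 1.304 K/W
R_outer film = 1/(h_o·2πr_oL) = 1/(18.6×2π×0.1022×1) = 0.08373 K/W
R_total = 1.388 K/W
Q = ΔT/R_total = 187/1.388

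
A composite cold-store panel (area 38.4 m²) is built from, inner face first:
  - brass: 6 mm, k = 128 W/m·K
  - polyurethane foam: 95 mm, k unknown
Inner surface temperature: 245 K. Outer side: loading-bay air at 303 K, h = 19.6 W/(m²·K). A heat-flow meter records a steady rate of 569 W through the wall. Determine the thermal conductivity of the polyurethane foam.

Using the resistance-network approach (series):
R_brass = L/(kA) = 0.006/(128×38.4) = 1.221×10^-6 K/W
R_outer film = 1/(h_o·A) = 1/(19.6×38.4) = 0.001329 K/W
Sum of known resistances R_other = 0.00133 K/W
Total R = ΔT/Q = 58/569 = 0.1019 K/W
R_polyurethane foam = R_total − R_other = 0.1006 K/W
k = L/(R·A) = 0.095/(0.1006×38.4)

k ≈ 0.0246 W/(m·K)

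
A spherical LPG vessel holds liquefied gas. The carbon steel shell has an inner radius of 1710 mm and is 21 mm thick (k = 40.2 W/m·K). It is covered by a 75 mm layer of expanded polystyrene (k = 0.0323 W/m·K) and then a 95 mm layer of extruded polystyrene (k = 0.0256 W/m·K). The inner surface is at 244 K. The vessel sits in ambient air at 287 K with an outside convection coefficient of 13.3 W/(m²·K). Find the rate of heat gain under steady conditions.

Q ≈ 293 W

Spherical conduction: R = (1/r_in − 1/r_out)/(4πk) per layer; series-sum.
R_carbon steel shell = (1/1.71 − 1/1.731)/(4π×40.2) = 1.404×10^-5 K/W
R_expanded polystyrene = (1/1.731 − 1/1.806)/(4π×0.0323) = 0.05911 K/W
R_extruded polystyrene = (1/1.806 − 1/1.901)/(4π×0.0256) = 0.08601 K/W
R_outer film = 1/(h·4πr_o²) = 1/(13.3×4π×1.901²) = 0.001656 K/W
R_total = 0.1468 K/W
Q = ΔT/R_total = 43/0.1468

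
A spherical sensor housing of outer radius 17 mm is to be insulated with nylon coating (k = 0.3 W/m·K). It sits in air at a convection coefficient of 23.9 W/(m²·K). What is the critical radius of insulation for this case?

For a sphere r_cr = 2k/h = 2×0.3/23.9
r_cr = 25.1 mm; since the bare radius (17 mm) is below r_cr, adding a thin layer of insulation will *increase* heat loss.

r_cr ≈ 25.1 mm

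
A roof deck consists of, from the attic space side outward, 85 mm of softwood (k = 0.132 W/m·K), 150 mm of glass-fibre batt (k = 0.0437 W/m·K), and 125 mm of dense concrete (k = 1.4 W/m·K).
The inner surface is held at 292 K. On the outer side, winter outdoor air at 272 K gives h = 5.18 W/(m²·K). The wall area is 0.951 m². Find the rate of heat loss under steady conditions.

Q ≈ 4.36 W

Treating each layer as a thermal resistance in series:
R_softwood = L/(kA) = 0.085/(0.132×0.951) = 0.6771 K/W
R_glass-fibre batt = L/(kA) = 0.15/(0.0437×0.951) = 3.609 K/W
R_dense concrete = L/(kA) = 0.125/(1.4×0.951) = 0.09389 K/W
R_outer film = 1/(h_o·A) = 1/(5.18×0.951) = 0.203 K/W
R_total = 4.583 K/W
Q = ΔT / R_total = 20 / 4.583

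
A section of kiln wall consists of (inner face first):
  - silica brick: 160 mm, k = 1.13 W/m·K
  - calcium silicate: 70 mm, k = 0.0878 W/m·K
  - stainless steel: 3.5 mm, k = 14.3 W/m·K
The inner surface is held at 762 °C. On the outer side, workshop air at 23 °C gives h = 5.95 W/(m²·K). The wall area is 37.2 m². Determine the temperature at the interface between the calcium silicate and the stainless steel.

Series thermal resistances:
R_silica brick = L/(kA) = 0.16/(1.13×37.2) = 0.003806 K/W
R_calcium silicate = L/(kA) = 0.07/(0.0878×37.2) = 0.02143 K/W
R_stainless steel = L/(kA) = 0.0035/(14.3×37.2) = 6.579×10^-6 K/W
R_outer film = 1/(h_o·A) = 1/(5.95×37.2) = 0.004518 K/W
R_total = 0.02976 K/W;  Q = ΔT/R_total = 739/0.02976 = 24830 W
T_interface = T_inner − Q·ΣR(inner→interface) = 762 − 24800×0.02524

T ≈ 135 °C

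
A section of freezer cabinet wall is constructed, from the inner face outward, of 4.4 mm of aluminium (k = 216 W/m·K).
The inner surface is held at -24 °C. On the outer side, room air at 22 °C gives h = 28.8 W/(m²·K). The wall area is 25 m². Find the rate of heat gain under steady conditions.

Using the resistance-network approach (series):
R_aluminium = L/(kA) = 0.0044/(216×25) = 8.148×10^-7 K/W
R_outer film = 1/(h_o·A) = 1/(28.8×25) = 0.001389 K/W
R_total = 0.00139 K/W
Q = ΔT / R_total = 46 / 0.00139

Q ≈ 33100 W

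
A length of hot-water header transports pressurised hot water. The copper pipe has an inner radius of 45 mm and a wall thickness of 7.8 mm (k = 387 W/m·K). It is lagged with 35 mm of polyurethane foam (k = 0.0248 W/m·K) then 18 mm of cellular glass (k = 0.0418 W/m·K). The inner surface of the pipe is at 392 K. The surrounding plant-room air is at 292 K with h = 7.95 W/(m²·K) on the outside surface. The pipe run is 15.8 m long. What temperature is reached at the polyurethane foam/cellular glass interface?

T ≈ 314 K

Radial resistances (cylindrical: R_cond = ln(r_o/r_i)/(2πkL), R_conv = 1/(h·2πrL)):
R_copper pipe wall = ln(52.8/45)/(2π×387×15.8) = 4.161×10^-6 K/W
R_polyurethane foam = ln(87.8/52.8)/(2π×0.0248×15.8) = 0.2066 K/W
R_cellular glass = ln(105.8/87.8)/(2π×0.0418×15.8) = 0.04494 K/W
R_outer film = 1/(h_o·2πr_oL) = 1/(7.95×2π×0.1058×15.8) = 0.01198 K/W
R_total = 0.2635 K/W
Q = ΔT/R_total = 100/0.2635
Q = 380 W
T_interface = T_inner − Q·ΣR(inner→interface) = 392 − 380×0.2066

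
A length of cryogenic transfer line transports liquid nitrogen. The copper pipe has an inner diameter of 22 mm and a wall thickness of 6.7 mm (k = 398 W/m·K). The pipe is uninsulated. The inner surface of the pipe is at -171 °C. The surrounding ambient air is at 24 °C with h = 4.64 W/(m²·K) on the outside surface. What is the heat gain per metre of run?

Radial resistances (cylindrical: R_cond = ln(r_o/r_i)/(2πkL), R_conv = 1/(h·2πrL)):
R_copper pipe wall = ln(17.7/11)/(2π×398×1) = 1.902×10^-4 K/W
R_outer film = 1/(h_o·2πr_oL) = 1/(4.64×2π×0.0177×1) = 1.938 K/W
R_total = 1.938 K/W
Q = ΔT/R_total = 195/1.938

q′ ≈ 101 W/m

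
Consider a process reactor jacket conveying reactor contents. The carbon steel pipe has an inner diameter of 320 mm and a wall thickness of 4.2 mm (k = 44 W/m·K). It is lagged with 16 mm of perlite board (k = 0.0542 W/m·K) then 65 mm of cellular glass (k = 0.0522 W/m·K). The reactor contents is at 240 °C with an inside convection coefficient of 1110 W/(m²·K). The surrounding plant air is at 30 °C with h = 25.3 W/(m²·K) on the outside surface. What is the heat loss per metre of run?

q′ ≈ 170 W/m

Radial resistances (cylindrical: R_cond = ln(r_o/r_i)/(2πkL), R_conv = 1/(h·2πrL)):
R_inner film = 1/(h_i·2πr₁L) = 1/(1110×2π×0.16×1) = 8.961×10^-4 K/W
R_carbon steel pipe wall = ln(164.2/160)/(2π×44×1) = 9.373×10^-5 K/W
R_perlite board = ln(180.2/164.2)/(2π×0.0542×1) = 0.273 K/W
R_cellular glass = ln(245.2/180.2)/(2π×0.0522×1) = 0.9391 K/W
R_outer film = 1/(h_o·2πr_oL) = 1/(25.3×2π×0.2452×1) = 0.02566 K/W
R_total = 1.239 K/W
Q = ΔT/R_total = 210/1.239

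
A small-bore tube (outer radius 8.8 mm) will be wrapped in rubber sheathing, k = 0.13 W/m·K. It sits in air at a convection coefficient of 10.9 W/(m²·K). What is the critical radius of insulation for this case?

r_cr ≈ 11.9 mm

For a cylinder r_cr = k/h = 0.13/10.9
r_cr = 11.9 mm; since the bare radius (8.8 mm) is below r_cr, adding a thin layer of insulation will *increase* heat loss.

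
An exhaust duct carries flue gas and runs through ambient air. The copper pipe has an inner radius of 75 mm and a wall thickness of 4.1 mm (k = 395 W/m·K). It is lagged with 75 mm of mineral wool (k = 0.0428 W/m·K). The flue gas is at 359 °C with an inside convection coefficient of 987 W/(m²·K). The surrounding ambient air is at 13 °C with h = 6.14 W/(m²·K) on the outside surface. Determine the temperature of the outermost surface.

T ≈ 35 °C

Per-layer cylindrical resistances, series-summed:
R_inner film = 1/(h_i·2πr₁L) = 1/(987×2π×0.075×1) = 0.00215 K/W
R_copper pipe wall = ln(79.1/75)/(2π×395×1) = 2.145×10^-5 K/W
R_mineral wool = ln(154.1/79.1)/(2π×0.0428×1) = 2.48 K/W
R_outer film = 1/(h_o·2πr_oL) = 1/(6.14×2π×0.1541×1) = 0.1682 K/W
R_total = 2.65 K/W
Q = ΔT/R_total = 346/2.65
Q = 131 W/m
T_interface = T_inner − Q·ΣR(inner→interface) = 359 − 131×2.482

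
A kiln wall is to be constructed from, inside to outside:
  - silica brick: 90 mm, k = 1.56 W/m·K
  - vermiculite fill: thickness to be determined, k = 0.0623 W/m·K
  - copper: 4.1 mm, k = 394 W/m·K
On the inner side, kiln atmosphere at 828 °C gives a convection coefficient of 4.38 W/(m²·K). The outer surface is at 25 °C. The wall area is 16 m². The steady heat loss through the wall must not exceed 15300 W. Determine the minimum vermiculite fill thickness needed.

Series thermal resistances:
R_inner film = 1/(h_i·A) = 1/(4.38×16) = 0.01427 K/W
R_silica brick = L/(kA) = 0.09/(1.56×16) = 0.003606 K/W
R_copper = L/(kA) = 0.0041/(394×16) = 6.504×10^-7 K/W
Sum of the known resistances R_other = 0.01788 K/W
Required total resistance R_tot = ΔT/Q_allow = 803/15300 = 0.05248 K/W
R_vermiculite fill = R_tot − R_other = 0.03461 K/W
L = R·k·A = 0.03461×0.0623×16

L ≈ 34.5 mm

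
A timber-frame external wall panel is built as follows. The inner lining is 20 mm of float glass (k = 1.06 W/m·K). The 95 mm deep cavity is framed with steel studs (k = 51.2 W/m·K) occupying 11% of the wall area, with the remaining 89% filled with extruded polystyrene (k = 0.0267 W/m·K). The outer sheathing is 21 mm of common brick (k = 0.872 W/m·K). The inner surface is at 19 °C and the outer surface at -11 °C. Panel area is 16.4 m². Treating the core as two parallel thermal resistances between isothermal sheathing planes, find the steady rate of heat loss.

Sheathing layers in series; stud and cavity paths in parallel between them.
R_inner = 0.02/(1.06×16.4) = 0.00115 K/W
R_stud  = 0.095/(51.2×0.11×16.4) = 0.001029 K/W
R_cav   = 0.095/(0.0267×0.89×16.4) = 0.2438 K/W
1/R_core = 1/R_stud + 1/R_cav → R_core = 0.001024 K/W
R_outer = 0.021/(0.872×16.4) = 0.001468 K/W
R_total = 0.003643 K/W
Q = ΔT/R_total = 30/0.003643

Q ≈ 8230 W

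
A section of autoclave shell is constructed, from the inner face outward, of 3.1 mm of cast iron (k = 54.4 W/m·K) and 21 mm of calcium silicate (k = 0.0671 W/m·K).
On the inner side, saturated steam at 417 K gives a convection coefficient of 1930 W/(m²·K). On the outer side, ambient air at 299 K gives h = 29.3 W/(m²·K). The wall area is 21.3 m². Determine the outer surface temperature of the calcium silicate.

Series thermal resistances:
R_inner film = 1/(h_i·A) = 1/(1930×21.3) = 2.433×10^-5 K/W
R_cast iron = L/(kA) = 0.0031/(54.4×21.3) = 2.675×10^-6 K/W
R_calcium silicate = L/(kA) = 0.021/(0.0671×21.3) = 0.01469 K/W
R_outer film = 1/(h_o·A) = 1/(29.3×21.3) = 0.001602 K/W
R_total = 0.01632 K/W;  Q = ΔT/R_total = 118/0.01632 = 7229 W
T_interface = T_inner − Q·ΣR(inner→interface) = 417 − 7230×0.01472

T ≈ 311 K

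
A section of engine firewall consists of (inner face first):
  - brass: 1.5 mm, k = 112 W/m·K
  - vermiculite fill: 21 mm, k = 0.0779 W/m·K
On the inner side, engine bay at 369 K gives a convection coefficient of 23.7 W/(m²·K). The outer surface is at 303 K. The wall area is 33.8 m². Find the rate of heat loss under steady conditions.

Q ≈ 7150 W

Thermal resistances in series:
R_inner film = 1/(h_i·A) = 1/(23.7×33.8) = 0.001248 K/W
R_brass = L/(kA) = 0.0015/(112×33.8) = 3.962×10^-7 K/W
R_vermiculite fill = L/(kA) = 0.021/(0.0779×33.8) = 0.007976 K/W
R_total = 0.009224 K/W
Q = ΔT / R_total = 66 / 0.009224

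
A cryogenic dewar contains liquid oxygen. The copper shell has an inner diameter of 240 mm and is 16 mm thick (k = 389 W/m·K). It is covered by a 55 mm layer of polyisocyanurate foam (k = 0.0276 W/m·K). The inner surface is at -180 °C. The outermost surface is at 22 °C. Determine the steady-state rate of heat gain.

Radial (spherical) resistances in series:
R_copper shell = (1/0.12 − 1/0.136)/(4π×389) = 2.006×10^-4 K/W
R_polyisocyanurate foam = (1/0.136 − 1/0.191)/(4π×0.0276) = 6.105 K/W
R_total = 6.105 K/W
Q = ΔT/R_total = 202/6.105

Q ≈ 33.1 W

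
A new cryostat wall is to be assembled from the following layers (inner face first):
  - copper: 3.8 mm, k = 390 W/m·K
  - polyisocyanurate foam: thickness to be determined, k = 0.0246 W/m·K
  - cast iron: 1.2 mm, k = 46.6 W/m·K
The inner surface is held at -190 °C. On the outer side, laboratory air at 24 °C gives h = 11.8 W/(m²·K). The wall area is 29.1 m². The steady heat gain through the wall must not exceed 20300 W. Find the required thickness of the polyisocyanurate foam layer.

Using the resistance-network approach (series):
R_copper = L/(kA) = 0.0038/(390×29.1) = 3.348×10^-7 K/W
R_cast iron = L/(kA) = 0.0012/(46.6×29.1) = 8.849×10^-7 K/W
R_outer film = 1/(h_o·A) = 1/(11.8×29.1) = 0.002912 K/W
Sum of the known resistances R_other = 0.002913 K/W
Required total resistance R_tot = ΔT/Q_allow = 214/20300 = 0.01054 K/W
R_polyisocyanurate foam = R_tot − R_other = 0.007628 K/W
L = R·k·A = 0.007628×0.0246×29.1

L ≈ 5.46 mm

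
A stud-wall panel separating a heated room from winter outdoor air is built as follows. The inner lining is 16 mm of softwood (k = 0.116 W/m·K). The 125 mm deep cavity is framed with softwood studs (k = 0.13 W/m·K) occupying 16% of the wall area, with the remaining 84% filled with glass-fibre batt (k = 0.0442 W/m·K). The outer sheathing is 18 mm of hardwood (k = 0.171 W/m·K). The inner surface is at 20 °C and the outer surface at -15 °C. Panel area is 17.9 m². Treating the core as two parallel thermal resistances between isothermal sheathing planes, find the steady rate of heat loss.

Q ≈ 261 W

Sheathing layers in series; stud and cavity paths in parallel between them.
R_inner = 0.016/(0.116×17.9) = 0.007706 K/W
R_stud  = 0.125/(0.13×0.16×17.9) = 0.3357 K/W
R_cav   = 0.125/(0.0442×0.84×17.9) = 0.1881 K/W
1/R_core = 1/R_stud + 1/R_cav → R_core = 0.1206 K/W
R_outer = 0.018/(0.171×17.9) = 0.005881 K/W
R_total = 0.1341 K/W
Q = ΔT/R_total = 35/0.1341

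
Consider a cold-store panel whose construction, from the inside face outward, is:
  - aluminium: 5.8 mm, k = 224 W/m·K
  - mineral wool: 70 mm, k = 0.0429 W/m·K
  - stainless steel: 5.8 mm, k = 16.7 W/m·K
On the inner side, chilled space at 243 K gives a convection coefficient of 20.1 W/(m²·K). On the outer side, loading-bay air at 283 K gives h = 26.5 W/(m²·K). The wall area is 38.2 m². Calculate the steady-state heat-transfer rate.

Using the resistance-network approach (series):
R_inner film = 1/(h_i·A) = 1/(20.1×38.2) = 0.001302 K/W
R_aluminium = L/(kA) = 0.0058/(224×38.2) = 6.778×10^-7 K/W
R_mineral wool = L/(kA) = 0.07/(0.0429×38.2) = 0.04271 K/W
R_stainless steel = L/(kA) = 0.0058/(16.7×38.2) = 9.092×10^-6 K/W
R_outer film = 1/(h_o·A) = 1/(26.5×38.2) = 9.878×10^-4 K/W
R_total = 0.04501 K/W
Q = ΔT / R_total = 40 / 0.04501

Q ≈ 889 W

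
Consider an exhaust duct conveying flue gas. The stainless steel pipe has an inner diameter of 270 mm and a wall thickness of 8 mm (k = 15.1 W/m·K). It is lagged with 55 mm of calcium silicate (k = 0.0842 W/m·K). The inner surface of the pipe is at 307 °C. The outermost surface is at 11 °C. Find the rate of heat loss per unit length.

Treating each annulus and film as a series resistance:
R_stainless steel pipe wall = ln(143/135)/(2π×15.1×1) = 6.068×10^-4 K/W
R_calcium silicate = ln(198/143)/(2π×0.0842×1) = 0.6151 K/W
R_total = 0.6157 K/W
Q = ΔT/R_total = 296/0.6157

q′ ≈ 481 W/m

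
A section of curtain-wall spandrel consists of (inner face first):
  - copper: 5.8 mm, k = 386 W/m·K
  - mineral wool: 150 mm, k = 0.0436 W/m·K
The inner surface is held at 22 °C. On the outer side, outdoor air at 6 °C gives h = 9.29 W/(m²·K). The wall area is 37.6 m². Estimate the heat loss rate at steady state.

Q ≈ 170 W

Treating each layer as a thermal resistance in series:
R_copper = L/(kA) = 0.0058/(386×37.6) = 3.996×10^-7 K/W
R_mineral wool = L/(kA) = 0.15/(0.0436×37.6) = 0.0915 K/W
R_outer film = 1/(h_o·A) = 1/(9.29×37.6) = 0.002863 K/W
R_total = 0.09436 K/W
Q = ΔT / R_total = 16 / 0.09436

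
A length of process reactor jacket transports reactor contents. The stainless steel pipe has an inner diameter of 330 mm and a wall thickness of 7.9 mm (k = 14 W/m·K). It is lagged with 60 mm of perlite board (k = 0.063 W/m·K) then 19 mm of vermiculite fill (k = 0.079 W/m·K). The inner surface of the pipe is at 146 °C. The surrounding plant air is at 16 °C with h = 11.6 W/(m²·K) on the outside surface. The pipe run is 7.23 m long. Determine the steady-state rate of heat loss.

Q ≈ 973 W

Radial resistances (cylindrical: R_cond = ln(r_o/r_i)/(2πkL), R_conv = 1/(h·2πrL)):
R_stainless steel pipe wall = ln(172.9/165)/(2π×14×7.23) = 7.354×10^-5 K/W
R_perlite board = ln(232.9/172.9)/(2π×0.063×7.23) = 0.1041 K/W
R_vermiculite fill = ln(251.9/232.9)/(2π×0.079×7.23) = 0.02185 K/W
R_outer film = 1/(h_o·2πr_oL) = 1/(11.6×2π×0.2519×7.23) = 0.007533 K/W
R_total = 0.1335 K/W
Q = ΔT/R_total = 130/0.1335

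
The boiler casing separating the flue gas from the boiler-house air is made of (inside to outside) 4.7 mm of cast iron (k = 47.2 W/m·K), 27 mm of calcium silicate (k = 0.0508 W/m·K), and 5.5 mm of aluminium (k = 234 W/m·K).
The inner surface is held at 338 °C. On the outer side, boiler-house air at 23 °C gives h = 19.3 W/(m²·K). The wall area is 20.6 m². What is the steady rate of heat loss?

Using the resistance-network approach (series):
R_cast iron = L/(kA) = 0.0047/(47.2×20.6) = 4.834×10^-6 K/W
R_calcium silicate = L/(kA) = 0.027/(0.0508×20.6) = 0.0258 K/W
R_aluminium = L/(kA) = 0.0055/(234×20.6) = 1.141×10^-6 K/W
R_outer film = 1/(h_o·A) = 1/(19.3×20.6) = 0.002515 K/W
R_total = 0.02832 K/W
Q = ΔT / R_total = 315 / 0.02832

Q ≈ 11100 W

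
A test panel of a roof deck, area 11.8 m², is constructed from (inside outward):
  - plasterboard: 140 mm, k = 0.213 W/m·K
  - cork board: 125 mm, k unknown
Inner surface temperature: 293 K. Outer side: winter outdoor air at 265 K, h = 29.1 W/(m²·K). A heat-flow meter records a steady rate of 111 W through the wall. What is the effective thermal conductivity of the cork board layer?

k ≈ 0.0547 W/(m·K)

Treating each layer as a thermal resistance in series:
R_plasterboard = L/(kA) = 0.14/(0.213×11.8) = 0.0557 K/W
R_outer film = 1/(h_o·A) = 1/(29.1×11.8) = 0.002912 K/W
Sum of known resistances R_other = 0.05861 K/W
Total R = ΔT/Q = 28/111 = 0.2523 K/W
R_cork board = R_total − R_other = 0.1936 K/W
k = L/(R·A) = 0.125/(0.1936×11.8)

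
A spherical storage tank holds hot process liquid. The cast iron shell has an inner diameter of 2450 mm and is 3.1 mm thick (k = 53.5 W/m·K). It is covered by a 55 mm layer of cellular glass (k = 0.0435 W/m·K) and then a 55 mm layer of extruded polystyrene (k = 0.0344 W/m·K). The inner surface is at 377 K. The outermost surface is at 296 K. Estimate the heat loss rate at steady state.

Q ≈ 587 W

Radial (spherical) resistances in series:
R_cast iron shell = (1/1.225 − 1/1.2281)/(4π×53.5) = 3.065×10^-6 K/W
R_cellular glass = (1/1.2281 − 1/1.2831)/(4π×0.0435) = 0.06385 K/W
R_extruded polystyrene = (1/1.2831 − 1/1.3381)/(4π×0.0344) = 0.0741 K/W
R_total = 0.138 K/W
Q = ΔT/R_total = 81/0.138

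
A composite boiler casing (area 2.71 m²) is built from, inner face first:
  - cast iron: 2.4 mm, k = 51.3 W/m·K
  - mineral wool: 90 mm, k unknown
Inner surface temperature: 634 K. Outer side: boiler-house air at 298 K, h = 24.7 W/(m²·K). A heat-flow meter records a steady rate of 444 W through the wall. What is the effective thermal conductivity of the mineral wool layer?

Treating each layer as a thermal resistance in series:
R_cast iron = L/(kA) = 0.0024/(51.3×2.71) = 1.726×10^-5 K/W
R_outer film = 1/(h_o·A) = 1/(24.7×2.71) = 0.01494 K/W
Sum of known resistances R_other = 0.01496 K/W
Total R = ΔT/Q = 336/444 = 0.7568 K/W
R_mineral wool = R_total − R_other = 0.7418 K/W
k = L/(R·A) = 0.09/(0.7418×2.71)

k ≈ 0.0448 W/(m·K)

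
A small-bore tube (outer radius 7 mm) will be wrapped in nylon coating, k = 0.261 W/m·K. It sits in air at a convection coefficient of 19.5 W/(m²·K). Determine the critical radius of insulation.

r_cr ≈ 13.4 mm

For a cylinder r_cr = k/h = 0.261/19.5
r_cr = 13.4 mm; since the bare radius (7 mm) is below r_cr, adding a thin layer of insulation will *increase* heat loss.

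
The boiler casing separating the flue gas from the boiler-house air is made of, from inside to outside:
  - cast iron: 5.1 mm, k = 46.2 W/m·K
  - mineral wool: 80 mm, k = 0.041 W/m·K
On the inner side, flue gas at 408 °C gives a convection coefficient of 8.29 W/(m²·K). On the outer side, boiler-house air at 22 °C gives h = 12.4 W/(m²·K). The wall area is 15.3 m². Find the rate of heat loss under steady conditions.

Model the wall as resistances in series:
R_inner film = 1/(h_i·A) = 1/(8.29×15.3) = 0.007884 K/W
R_cast iron = L/(kA) = 0.0051/(46.2×15.3) = 7.215×10^-6 K/W
R_mineral wool = L/(kA) = 0.08/(0.041×15.3) = 0.1275 K/W
R_outer film = 1/(h_o·A) = 1/(12.4×15.3) = 0.005271 K/W
R_total = 0.1407 K/W
Q = ΔT / R_total = 386 / 0.1407

Q ≈ 2740 W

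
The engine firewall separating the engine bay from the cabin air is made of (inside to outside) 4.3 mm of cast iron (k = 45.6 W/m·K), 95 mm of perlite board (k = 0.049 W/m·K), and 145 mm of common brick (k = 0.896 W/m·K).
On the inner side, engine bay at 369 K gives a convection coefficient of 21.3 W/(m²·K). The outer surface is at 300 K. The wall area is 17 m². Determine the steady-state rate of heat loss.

Thermal resistances in series:
R_inner film = 1/(h_i·A) = 1/(21.3×17) = 0.002762 K/W
R_cast iron = L/(kA) = 0.0043/(45.6×17) = 5.547×10^-6 K/W
R_perlite board = L/(kA) = 0.095/(0.049×17) = 0.114 K/W
R_common brick = L/(kA) = 0.145/(0.896×17) = 0.009519 K/W
R_total = 0.1263 K/W
Q = ΔT / R_total = 69 / 0.1263

Q ≈ 546 W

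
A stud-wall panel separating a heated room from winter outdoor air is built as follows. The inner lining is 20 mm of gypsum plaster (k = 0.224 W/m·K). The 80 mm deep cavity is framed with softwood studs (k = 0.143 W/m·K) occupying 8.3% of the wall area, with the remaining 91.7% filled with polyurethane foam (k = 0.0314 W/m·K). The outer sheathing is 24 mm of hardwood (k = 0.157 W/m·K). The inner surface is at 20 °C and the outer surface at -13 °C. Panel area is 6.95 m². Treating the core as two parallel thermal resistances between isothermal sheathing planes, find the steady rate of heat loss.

Sheathing layers in series; stud and cavity paths in parallel between them.
R_inner = 0.02/(0.224×6.95) = 0.01285 K/W
R_stud  = 0.08/(0.143×0.083×6.95) = 0.9698 K/W
R_cav   = 0.08/(0.0314×0.917×6.95) = 0.3998 K/W
1/R_core = 1/R_stud + 1/R_cav → R_core = 0.2831 K/W
R_outer = 0.024/(0.157×6.95) = 0.022 K/W
R_total = 0.3179 K/W
Q = ΔT/R_total = 33/0.3179

Q ≈ 104 W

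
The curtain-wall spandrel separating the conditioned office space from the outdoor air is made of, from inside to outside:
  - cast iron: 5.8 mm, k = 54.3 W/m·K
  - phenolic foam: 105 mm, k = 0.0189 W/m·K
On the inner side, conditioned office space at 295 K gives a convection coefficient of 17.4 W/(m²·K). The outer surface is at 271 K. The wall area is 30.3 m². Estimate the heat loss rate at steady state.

Q ≈ 130 W

Thermal resistances in series:
R_inner film = 1/(h_i·A) = 1/(17.4×30.3) = 0.001897 K/W
R_cast iron = L/(kA) = 0.0058/(54.3×30.3) = 3.525×10^-6 K/W
R_phenolic foam = L/(kA) = 0.105/(0.0189×30.3) = 0.1834 K/W
R_total = 0.1853 K/W
Q = ΔT / R_total = 24 / 0.1853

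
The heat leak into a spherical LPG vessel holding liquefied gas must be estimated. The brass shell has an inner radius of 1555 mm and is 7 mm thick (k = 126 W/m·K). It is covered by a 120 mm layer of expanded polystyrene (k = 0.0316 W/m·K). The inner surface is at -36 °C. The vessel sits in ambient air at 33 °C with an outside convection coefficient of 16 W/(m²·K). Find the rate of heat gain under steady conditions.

Radial (spherical) resistances in series:
R_brass shell = (1/1.555 − 1/1.562)/(4π×126) = 1.82×10^-6 K/W
R_expanded polystyrene = (1/1.562 − 1/1.682)/(4π×0.0316) = 0.115 K/W
R_outer film = 1/(h·4πr_o²) = 1/(16×4π×1.682²) = 0.001758 K/W
R_total = 0.1168 K/W
Q = ΔT/R_total = 69/0.1168

Q ≈ 591 W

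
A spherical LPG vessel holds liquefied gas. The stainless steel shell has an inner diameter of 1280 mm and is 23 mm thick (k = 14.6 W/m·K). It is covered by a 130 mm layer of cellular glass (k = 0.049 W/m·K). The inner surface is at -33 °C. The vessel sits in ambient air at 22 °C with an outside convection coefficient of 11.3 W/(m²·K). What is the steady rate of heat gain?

Q ≈ 133 W

Each spherical layer contributes R = (1/r_i − 1/r_o)/(4πk):
R_stainless steel shell = (1/0.64 − 1/0.663)/(4π×14.6) = 2.954×10^-4 K/W
R_cellular glass = (1/0.663 − 1/0.793)/(4π×0.049) = 0.4016 K/W
R_outer film = 1/(h·4πr_o²) = 1/(11.3×4π×0.793²) = 0.0112 K/W
R_total = 0.4131 K/W
Q = ΔT/R_total = 55/0.4131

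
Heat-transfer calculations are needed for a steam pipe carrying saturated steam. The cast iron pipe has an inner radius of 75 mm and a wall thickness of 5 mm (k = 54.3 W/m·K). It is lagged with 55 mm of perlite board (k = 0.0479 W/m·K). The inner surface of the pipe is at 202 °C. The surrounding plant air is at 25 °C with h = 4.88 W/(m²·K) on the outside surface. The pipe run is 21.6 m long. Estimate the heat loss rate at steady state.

For a radial system each layer contributes R = ln(r_out/r_in)/(2πkL); films add R = 1/(hA).
R_cast iron pipe wall = ln(80/75)/(2π×54.3×21.6) = 8.758×10^-6 K/W
R_perlite board = ln(135/80)/(2π×0.0479×21.6) = 0.08049 K/W
R_outer film = 1/(h_o·2πr_oL) = 1/(4.88×2π×0.135×21.6) = 0.01118 K/W
R_total = 0.09168 K/W
Q = ΔT/R_total = 177/0.09168

Q ≈ 1930 W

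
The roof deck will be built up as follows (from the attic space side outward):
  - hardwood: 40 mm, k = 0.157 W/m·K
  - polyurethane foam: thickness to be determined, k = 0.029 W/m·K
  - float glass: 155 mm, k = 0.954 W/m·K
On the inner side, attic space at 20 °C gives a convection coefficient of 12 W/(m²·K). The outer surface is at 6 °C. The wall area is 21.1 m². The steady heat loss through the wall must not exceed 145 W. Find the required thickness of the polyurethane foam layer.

L ≈ 44.6 mm

Thermal resistances in series:
R_inner film = 1/(h_i·A) = 1/(12×21.1) = 0.003949 K/W
R_hardwood = L/(kA) = 0.04/(0.157×21.1) = 0.01207 K/W
R_float glass = L/(kA) = 0.155/(0.954×21.1) = 0.0077 K/W
Sum of the known resistances R_other = 0.02372 K/W
Required total resistance R_tot = ΔT/Q_allow = 14/145 = 0.09655 K/W
R_polyurethane foam = R_tot − R_other = 0.07283 K/W
L = R·k·A = 0.07283×0.029×21.1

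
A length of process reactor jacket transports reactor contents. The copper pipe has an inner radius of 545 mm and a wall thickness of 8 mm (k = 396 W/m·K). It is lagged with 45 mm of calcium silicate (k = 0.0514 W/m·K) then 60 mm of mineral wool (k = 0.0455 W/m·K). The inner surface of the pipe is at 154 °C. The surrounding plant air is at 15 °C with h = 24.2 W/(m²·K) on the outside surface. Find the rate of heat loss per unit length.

Per-layer cylindrical resistances, series-summed:
R_copper pipe wall = ln(553/545)/(2π×396×1) = 5.857×10^-6 K/W
R_calcium silicate = ln(598/553)/(2π×0.0514×1) = 0.2422 K/W
R_mineral wool = ln(658/598)/(2π×0.0455×1) = 0.3344 K/W
R_outer film = 1/(h_o·2πr_oL) = 1/(24.2×2π×0.658×1) = 0.009995 K/W
R_total = 0.5867 K/W
Q = ΔT/R_total = 139/0.5867

q′ ≈ 237 W/m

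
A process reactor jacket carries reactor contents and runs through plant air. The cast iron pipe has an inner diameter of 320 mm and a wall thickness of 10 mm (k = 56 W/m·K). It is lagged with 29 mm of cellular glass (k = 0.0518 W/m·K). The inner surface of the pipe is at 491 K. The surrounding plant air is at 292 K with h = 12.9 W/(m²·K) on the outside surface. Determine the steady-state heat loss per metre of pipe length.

q′ ≈ 364 W/m

For a radial system each layer contributes R = ln(r_out/r_in)/(2πkL); films add R = 1/(hA).
R_cast iron pipe wall = ln(170/160)/(2π×56×1) = 1.723×10^-4 K/W
R_cellular glass = ln(199/170)/(2π×0.0518×1) = 0.4839 K/W
R_outer film = 1/(h_o·2πr_oL) = 1/(12.9×2π×0.199×1) = 0.062 K/W
R_total = 0.5461 K/W
Q = ΔT/R_total = 199/0.5461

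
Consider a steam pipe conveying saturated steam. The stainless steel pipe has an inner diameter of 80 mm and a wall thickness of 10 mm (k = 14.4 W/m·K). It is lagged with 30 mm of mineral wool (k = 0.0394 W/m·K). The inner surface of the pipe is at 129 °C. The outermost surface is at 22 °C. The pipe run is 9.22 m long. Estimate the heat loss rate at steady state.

Treating each annulus and film as a series resistance:
R_stainless steel pipe wall = ln(50/40)/(2π×14.4×9.22) = 2.675×10^-4 K/W
R_mineral wool = ln(80/50)/(2π×0.0394×9.22) = 0.2059 K/W
R_total = 0.2062 K/W
Q = ΔT/R_total = 107/0.2062

Q ≈ 519 W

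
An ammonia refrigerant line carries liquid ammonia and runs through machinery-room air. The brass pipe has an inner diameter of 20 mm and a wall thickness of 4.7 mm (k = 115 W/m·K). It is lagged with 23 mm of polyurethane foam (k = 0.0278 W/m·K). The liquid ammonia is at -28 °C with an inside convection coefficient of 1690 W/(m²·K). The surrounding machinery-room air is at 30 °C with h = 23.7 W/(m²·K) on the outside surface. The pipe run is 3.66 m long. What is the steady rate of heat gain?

Treating each annulus and film as a series resistance:
R_inner film = 1/(h_i·2πr₁L) = 1/(1690×2π×0.01×3.66) = 0.002573 K/W
R_brass pipe wall = ln(14.7/10)/(2π×115×3.66) = 1.457×10^-4 K/W
R_polyurethane foam = ln(37.7/14.7)/(2π×0.0278×3.66) = 1.473 K/W
R_outer film = 1/(h_o·2πr_oL) = 1/(23.7×2π×0.0377×3.66) = 0.04867 K/W
R_total = 1.525 K/W
Q = ΔT/R_total = 58/1.525

Q ≈ 38 W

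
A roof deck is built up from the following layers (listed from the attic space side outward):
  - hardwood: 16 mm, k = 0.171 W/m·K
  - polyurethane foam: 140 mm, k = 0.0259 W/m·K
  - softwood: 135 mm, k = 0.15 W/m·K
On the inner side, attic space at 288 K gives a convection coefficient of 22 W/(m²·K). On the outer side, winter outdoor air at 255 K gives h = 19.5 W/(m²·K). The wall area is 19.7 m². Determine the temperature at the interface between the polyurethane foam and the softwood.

T ≈ 260 K

Treating each layer as a thermal resistance in series:
R_inner film = 1/(h_i·A) = 1/(22×19.7) = 0.002307 K/W
R_hardwood = L/(kA) = 0.016/(0.171×19.7) = 0.00475 K/W
R_polyurethane foam = L/(kA) = 0.14/(0.0259×19.7) = 0.2744 K/W
R_softwood = L/(kA) = 0.135/(0.15×19.7) = 0.04569 K/W
R_outer film = 1/(h_o·A) = 1/(19.5×19.7) = 0.002603 K/W
R_total = 0.3297 K/W;  Q = ΔT/R_total = 33/0.3297 = 100.1 W
T_interface = T_inner − Q·ΣR(inner→interface) = 288 − 100×0.2814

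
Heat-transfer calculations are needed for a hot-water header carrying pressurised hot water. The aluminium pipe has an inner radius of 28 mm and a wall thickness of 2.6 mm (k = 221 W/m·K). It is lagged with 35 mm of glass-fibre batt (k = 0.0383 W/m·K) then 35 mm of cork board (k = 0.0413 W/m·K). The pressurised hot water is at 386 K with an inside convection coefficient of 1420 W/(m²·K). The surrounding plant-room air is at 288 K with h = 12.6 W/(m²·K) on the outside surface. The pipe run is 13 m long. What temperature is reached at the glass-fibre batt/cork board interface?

T ≈ 323 K

For a radial system each layer contributes R = ln(r_out/r_in)/(2πkL); films add R = 1/(hA).
R_inner film = 1/(h_i·2πr₁L) = 1/(1420×2π×0.028×13) = 3.079×10^-4 K/W
R_aluminium pipe wall = ln(30.6/28)/(2π×221×13) = 4.919×10^-6 K/W
R_glass-fibre batt = ln(65.6/30.6)/(2π×0.0383×13) = 0.2438 K/W
R_cork board = ln(100.6/65.6)/(2π×0.0413×13) = 0.1267 K/W
R_outer film = 1/(h_o·2πr_oL) = 1/(12.6×2π×0.1006×13) = 0.009658 K/W
R_total = 0.3805 K/W
Q = ΔT/R_total = 98/0.3805
Q = 258 W
T_interface = T_inner − Q·ΣR(inner→interface) = 386 − 258×0.2441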